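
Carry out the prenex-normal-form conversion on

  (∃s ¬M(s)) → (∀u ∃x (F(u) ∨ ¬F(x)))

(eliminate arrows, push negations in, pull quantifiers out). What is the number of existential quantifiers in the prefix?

1

Rewrite implications/biconditionals: A → B as ¬A ∨ B.
  ¬(∃s ¬M(s)) ∨ (∀u ∃x (F(u) ∨ ¬F(x)))
Push ¬ through the quantifiers and connectives to reach negation normal form:
  (∀s M(s)) ∨ (∀u ∃x (F(u) ∨ ¬F(x)))
Finally move all quantifiers to the prefix:
  ∀s ∀u ∃x (M(s) ∨ F(u) ∨ ¬F(x))
The prefix is ∀s ∀u ∃x: 2 universal, 1 existential.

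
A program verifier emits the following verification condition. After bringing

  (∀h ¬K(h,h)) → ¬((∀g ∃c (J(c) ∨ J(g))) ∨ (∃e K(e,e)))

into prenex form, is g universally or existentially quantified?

existential

Rewrite implications/biconditionals: A → B as ¬A ∨ B.
  ¬(∀h ¬K(h,h)) ∨ ¬((∀g ∃c (J(c) ∨ J(g))) ∨ (∃e K(e,e)))
Drive negations inward (¬∀x A ≡ ∃x ¬A, ¬∃x A ≡ ∀x ¬A, De Morgan for ∧/∨):
  (∃h K(h,h)) ∨ (∃g ∀c (¬J(c) ∧ ¬J(g))) ∧ (∀e ¬K(e,e))
All bound variables are already distinct, so no renaming is needed.
Finally move all quantifiers to the prefix:
  ∃h ∃g ∀c ∀e (K(h,h) ∨ ¬J(c) ∧ ¬J(g) ∧ ¬K(e,e))
The quantifier ∀g sits under an odd number of negations (counting the antecedent side of each →), so it flips to ∃g.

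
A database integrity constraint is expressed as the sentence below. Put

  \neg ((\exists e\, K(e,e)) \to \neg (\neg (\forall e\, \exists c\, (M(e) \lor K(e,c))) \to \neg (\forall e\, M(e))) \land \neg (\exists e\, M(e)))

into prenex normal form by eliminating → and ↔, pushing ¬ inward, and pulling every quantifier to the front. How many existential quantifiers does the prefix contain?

4

Rewrite implications/biconditionals: A → B as ¬A ∨ B.
  \neg (\neg (\exists e\, K(e,e)) \lor \neg (\neg \neg (\forall e\, \exists c\, (M(e) \lor K(e,c))) \lor \neg (\forall e\, M(e))) \land \neg (\exists e\, M(e)))
Drive negations inward (¬∀x A ≡ ∃x ¬A, ¬∃x A ≡ ∀x ¬A, De Morgan for ∧/∨):
  (\exists e\, K(e,e)) \land ((\forall e\, \exists c\, (M(e) \lor K(e,c))) \lor (\exists e\, \neg M(e)) \lor (\exists e\, M(e)))
Standardize variables apart so no two quantifiers bind the same name: e↦r, e↦t, e↦y.
  (\exists e\, K(e,e)) \land ((\forall r\, \exists c\, (M(r) \lor K(r,c))) \lor (\exists t\, \neg M(t)) \lor (\exists y\, M(y)))
Extract every quantifier outward, since the variables are now distinct and don't occur free across branches:
  \exists e\, \forall r\, \exists c\, \exists t\, \exists y\, (K(e,e) \land (M(r) \lor K(r,c) \lor \neg M(t) \lor M(y)))
The prefix is \exists e \forall r \exists c \exists t \exists y: 1 universal, 4 existential.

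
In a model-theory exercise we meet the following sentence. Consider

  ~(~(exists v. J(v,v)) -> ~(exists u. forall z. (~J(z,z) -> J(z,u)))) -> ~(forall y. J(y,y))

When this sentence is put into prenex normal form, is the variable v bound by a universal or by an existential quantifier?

existential

Eliminate → and ↔ using ¬ and ∨.
  ~~(~~(exists v. J(v,v)) | ~(exists u. forall z. (~~J(z,z) | J(z,u)))) | ~(forall y. J(y,y))
Push ¬ through the quantifiers and connectives to reach negation normal form:
  (exists v. J(v,v)) | (forall u. exists z. (~J(z,z) & ~J(z,u))) | (exists y. ~J(y,y))
All bound variables are already distinct, so no renaming is needed.
Extract every quantifier outward, since the variables are now distinct and don't occur free across branches:
  exists v. forall u. exists z. exists y. (J(v,v) | ~J(z,z) & ~J(z,u) | ~J(y,y))
The quantifier exists v sits under an even number of negations (counting the antecedent side of each →), so it remains existential.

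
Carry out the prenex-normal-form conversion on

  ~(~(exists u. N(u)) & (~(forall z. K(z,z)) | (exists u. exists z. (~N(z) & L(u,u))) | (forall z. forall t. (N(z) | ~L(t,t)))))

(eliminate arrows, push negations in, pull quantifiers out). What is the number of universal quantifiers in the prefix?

3

Move each ¬ inward, flipping quantifiers it crosses:
  (exists u. N(u)) | (forall z. K(z,z)) & (forall u. forall z. (N(z) | ~L(u,u))) & (exists z. exists t. (~N(z) & L(t,t)))
Standardize variables apart so no two quantifiers bind the same name: u↦v1, z↦w1, z↦v.
  (exists u. N(u)) | (forall z. K(z,z)) & (forall v1. forall w1. (N(w1) | ~L(v1,v1))) & (exists v. exists t. (~N(v) & L(t,t)))
Finally move all quantifiers to the prefix:
  exists u. forall z. forall v1. forall w1. exists v. exists t. (N(u) | K(z,z) & (N(w1) | ~L(v1,v1)) & ~N(v) & L(t,t))
The prefix is exists u forall z forall v1 forall w1 exists v exists t: 3 universal, 3 existential.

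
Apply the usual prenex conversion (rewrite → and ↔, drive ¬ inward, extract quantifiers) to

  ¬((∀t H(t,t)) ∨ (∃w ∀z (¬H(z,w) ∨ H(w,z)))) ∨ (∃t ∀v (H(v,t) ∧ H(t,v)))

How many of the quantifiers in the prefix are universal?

Move each ¬ inward, flipping quantifiers it crosses:
  (∃t ¬H(t,t)) ∧ (∀w ∃z (H(z,w) ∧ ¬H(w,z))) ∨ (∃t ∀v (H(v,t) ∧ H(t,v)))
Give each quantifier a distinct variable: t↦r.
  (∃t ¬H(t,t)) ∧ (∀w ∃z (H(z,w) ∧ ¬H(w,z))) ∨ (∃r ∀v (H(v,r) ∧ H(r,v)))
Pull the quantifiers to the front (each side's bound variable is not free in the other side):
  ∃t ∀w ∃z ∃r ∀v (¬H(t,t) ∧ H(z,w) ∧ ¬H(w,z) ∨ H(v,r) ∧ H(r,v))
The prefix is ∃t ∀w ∃z ∃r ∀v: 2 universal, 3 existential.

2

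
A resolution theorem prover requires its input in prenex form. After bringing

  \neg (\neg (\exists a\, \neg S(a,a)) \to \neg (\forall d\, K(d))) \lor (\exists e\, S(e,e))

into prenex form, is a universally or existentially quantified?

universal

Rewrite implications/biconditionals: A → B as ¬A ∨ B.
  \neg (\neg \neg (\exists a\, \neg S(a,a)) \lor \neg (\forall d\, K(d))) \lor (\exists e\, S(e,e))
Drive negations inward (¬∀x A ≡ ∃x ¬A, ¬∃x A ≡ ∀x ¬A, De Morgan for ∧/∨):
  (\forall a\, S(a,a)) \land (\forall d\, K(d)) \lor (\exists e\, S(e,e))
Pull the quantifiers to the front (each side's bound variable is not free in the other side):
  \forall a\, \forall d\, \exists e\, (S(a,a) \land K(d) \lor S(e,e))
The quantifier \exists a sits under an odd number of negations (counting the antecedent side of each →), so it flips to \forall a.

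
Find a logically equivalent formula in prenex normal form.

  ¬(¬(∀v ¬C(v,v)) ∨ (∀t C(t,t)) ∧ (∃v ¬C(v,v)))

Drive negations inward (¬∀x A ≡ ∃x ¬A, ¬∃x A ≡ ∀x ¬A, De Morgan for ∧/∨):
  (∀v ¬C(v,v)) ∧ ((∃t ¬C(t,t)) ∨ (∀v C(v,v)))
Give each quantifier a distinct variable: v↦a.
  (∀v ¬C(v,v)) ∧ ((∃t ¬C(t,t)) ∨ (∀a C(a,a)))
Extract every quantifier outward, since the variables are now distinct and don't occur free across branches:
  ∀v ∃t ∀a (¬C(v,v) ∧ (¬C(t,t) ∨ C(a,a)))

∀v ∃t ∀a (¬C(v,v) ∧ (¬C(t,t) ∨ C(a,a)))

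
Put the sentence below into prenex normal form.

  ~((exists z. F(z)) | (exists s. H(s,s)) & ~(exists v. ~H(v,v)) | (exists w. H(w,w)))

Move each ¬ inward, flipping quantifiers it crosses:
  (forall z. ~F(z)) & ((forall s. ~H(s,s)) | (exists v. ~H(v,v))) & (forall w. ~H(w,w))
All bound variables are already distinct, so no renaming is needed.
Finally move all quantifiers to the prefix:
  forall z. forall s. exists v. forall w. (~F(z) & (~H(s,s) | ~H(v,v)) & ~H(w,w))

forall z. forall s. exists v. forall w. (~F(z) & (~H(s,s) | ~H(v,v)) & ~H(w,w))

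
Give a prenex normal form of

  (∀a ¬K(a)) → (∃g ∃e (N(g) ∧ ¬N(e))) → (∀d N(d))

∃a ∀g ∀e ∀d (K(a) ∨ ¬N(g) ∨ N(e) ∨ N(d))

Rewrite implications/biconditionals: A → B as ¬A ∨ B.
  ¬(∀a ¬K(a)) ∨ ¬(∃g ∃e (N(g) ∧ ¬N(e))) ∨ (∀d N(d))
Move each ¬ inward, flipping quantifiers it crosses:
  (∃a K(a)) ∨ (∀g ∀e (¬N(g) ∨ N(e))) ∨ (∀d N(d))
Finally move all quantifiers to the prefix:
  ∃a ∀g ∀e ∀d (K(a) ∨ ¬N(g) ∨ N(e) ∨ N(d))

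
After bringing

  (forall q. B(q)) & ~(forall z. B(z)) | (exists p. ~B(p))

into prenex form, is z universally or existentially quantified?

existential

Move each ¬ inward, flipping quantifiers it crosses:
  (forall q. B(q)) & (exists z. ~B(z)) | (exists p. ~B(p))
All bound variables are already distinct, so no renaming is needed.
Extract every quantifier outward, since the variables are now distinct and don't occur free across branches:
  forall q. exists z. exists p. (B(q) & ~B(z) | ~B(p))
The quantifier forall z sits under an odd number of negations, so it flips to exists z.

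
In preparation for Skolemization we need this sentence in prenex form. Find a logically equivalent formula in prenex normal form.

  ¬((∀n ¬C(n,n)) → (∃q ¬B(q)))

First replace A → B with ¬A ∨ B.
  ¬(¬(∀n ¬C(n,n)) ∨ (∃q ¬B(q)))
Move each ¬ inward, flipping quantifiers it crosses:
  (∀n ¬C(n,n)) ∧ (∀q B(q))
Extract every quantifier outward, since the variables are now distinct and don't occur free across branches:
  ∀n ∀q (¬C(n,n) ∧ B(q))

∀n ∀q (¬C(n,n) ∧ B(q))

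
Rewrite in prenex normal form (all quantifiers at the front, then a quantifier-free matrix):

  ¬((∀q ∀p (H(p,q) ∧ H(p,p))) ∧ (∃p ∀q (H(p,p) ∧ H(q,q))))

∃q ∃p ∀b ∃z (¬H(p,q) ∨ ¬H(p,p) ∨ ¬H(b,b) ∨ ¬H(z,z))

Push ¬ through the quantifiers and connectives to reach negation normal form:
  (∃q ∃p (¬H(p,q) ∨ ¬H(p,p))) ∨ (∀p ∃q (¬H(p,p) ∨ ¬H(q,q)))
Rename bound variables to avoid capture: p↦b, q↦z.
  (∃q ∃p (¬H(p,q) ∨ ¬H(p,p))) ∨ (∀b ∃z (¬H(b,b) ∨ ¬H(z,z)))
Extract every quantifier outward, since the variables are now distinct and don't occur free across branches:
  ∃q ∃p ∀b ∃z (¬H(p,q) ∨ ¬H(p,p) ∨ ¬H(b,b) ∨ ¬H(z,z))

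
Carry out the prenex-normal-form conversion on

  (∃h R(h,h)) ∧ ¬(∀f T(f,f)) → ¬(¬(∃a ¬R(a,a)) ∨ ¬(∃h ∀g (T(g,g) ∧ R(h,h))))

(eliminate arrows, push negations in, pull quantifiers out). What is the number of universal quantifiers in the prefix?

3

Eliminate → and ↔ using ¬ and ∨.
  ¬((∃h R(h,h)) ∧ ¬(∀f T(f,f))) ∨ ¬(¬(∃a ¬R(a,a)) ∨ ¬(∃h ∀g (T(g,g) ∧ R(h,h))))
Move each ¬ inward, flipping quantifiers it crosses:
  (∀h ¬R(h,h)) ∨ (∀f T(f,f)) ∨ (∃a ¬R(a,a)) ∧ (∃h ∀g (T(g,g) ∧ R(h,h)))
Rename bound variables to avoid capture: h↦c.
  (∀h ¬R(h,h)) ∨ (∀f T(f,f)) ∨ (∃a ¬R(a,a)) ∧ (∃c ∀g (T(g,g) ∧ R(c,c)))
Pull the quantifiers to the front (each side's bound variable is not free in the other side):
  ∀h ∀f ∃a ∃c ∀g (¬R(h,h) ∨ T(f,f) ∨ ¬R(a,a) ∧ T(g,g) ∧ R(c,c))
The prefix is ∀h ∀f ∃a ∃c ∀g: 3 universal, 2 existential.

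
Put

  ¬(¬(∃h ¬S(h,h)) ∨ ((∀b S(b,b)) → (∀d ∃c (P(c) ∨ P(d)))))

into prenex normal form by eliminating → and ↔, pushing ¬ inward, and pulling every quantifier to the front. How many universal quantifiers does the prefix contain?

2

Rewrite implications/biconditionals: A → B as ¬A ∨ B.
  ¬(¬(∃h ¬S(h,h)) ∨ ¬(∀b S(b,b)) ∨ (∀d ∃c (P(c) ∨ P(d))))
Move each ¬ inward, flipping quantifiers it crosses:
  (∃h ¬S(h,h)) ∧ (∀b S(b,b)) ∧ (∃d ∀c (¬P(c) ∧ ¬P(d)))
All bound variables are already distinct, so no renaming is needed.
Pull the quantifiers to the front (each side's bound variable is not free in the other side):
  ∃h ∀b ∃d ∀c (¬S(h,h) ∧ S(b,b) ∧ ¬P(c) ∧ ¬P(d))
The prefix is ∃h ∀b ∃d ∀c: 2 universal, 2 existential.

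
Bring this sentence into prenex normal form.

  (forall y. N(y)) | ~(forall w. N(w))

forall y. exists w. (N(y) | ~N(w))

Drive negations inward (¬∀x A ≡ ∃x ¬A, ¬∃x A ≡ ∀x ¬A, De Morgan for ∧/∨):
  (forall y. N(y)) | (exists w. ~N(w))
All bound variables are already distinct, so no renaming is needed.
Finally move all quantifiers to the prefix:
  forall y. exists w. (N(y) | ~N(w))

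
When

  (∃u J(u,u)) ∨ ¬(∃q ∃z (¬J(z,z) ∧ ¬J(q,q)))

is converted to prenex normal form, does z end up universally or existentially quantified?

Move each ¬ inward, flipping quantifiers it crosses:
  (∃u J(u,u)) ∨ (∀q ∀z (J(z,z) ∨ J(q,q)))
Extract every quantifier outward, since the variables are now distinct and don't occur free across branches:
  ∃u ∀q ∀z (J(u,u) ∨ J(z,z) ∨ J(q,q))
The quantifier ∃z sits under an odd number of negations, so it flips to ∀z.

universal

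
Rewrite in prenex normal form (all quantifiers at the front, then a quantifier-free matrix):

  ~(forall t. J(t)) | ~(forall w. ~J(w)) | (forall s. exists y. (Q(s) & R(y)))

Move each ¬ inward, flipping quantifiers it crosses:
  (exists t. ~J(t)) | (exists w. J(w)) | (forall s. exists y. (Q(s) & R(y)))
All bound variables are already distinct, so no renaming is needed.
Finally move all quantifiers to the prefix:
  exists t. exists w. forall s. exists y. (~J(t) | J(w) | Q(s) & R(y))

exists t. exists w. forall s. exists y. (~J(t) | J(w) | Q(s) & R(y))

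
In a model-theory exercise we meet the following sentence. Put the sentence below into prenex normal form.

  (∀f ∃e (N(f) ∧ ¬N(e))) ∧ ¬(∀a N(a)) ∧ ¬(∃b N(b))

Drive negations inward (¬∀x A ≡ ∃x ¬A, ¬∃x A ≡ ∀x ¬A, De Morgan for ∧/∨):
  (∀f ∃e (N(f) ∧ ¬N(e))) ∧ (∃a ¬N(a)) ∧ (∀b ¬N(b))
Finally move all quantifiers to the prefix:
  ∀f ∃e ∃a ∀b (N(f) ∧ ¬N(e) ∧ ¬N(a) ∧ ¬N(b))

∀f ∃e ∃a ∀b (N(f) ∧ ¬N(e) ∧ ¬N(a) ∧ ¬N(b))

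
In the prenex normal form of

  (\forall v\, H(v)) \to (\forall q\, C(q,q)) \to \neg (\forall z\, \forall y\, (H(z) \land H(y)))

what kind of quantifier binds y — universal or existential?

Rewrite implications/biconditionals: A → B as ¬A ∨ B.
  \neg (\forall v\, H(v)) \lor \neg (\forall q\, C(q,q)) \lor \neg (\forall z\, \forall y\, (H(z) \land H(y)))
Push ¬ through the quantifiers and connectives to reach negation normal form:
  (\exists v\, \neg H(v)) \lor (\exists q\, \neg C(q,q)) \lor (\exists z\, \exists y\, (\neg H(z) \lor \neg H(y)))
All bound variables are already distinct, so no renaming is needed.
Finally move all quantifiers to the prefix:
  \exists v\, \exists q\, \exists z\, \exists y\, (\neg H(v) \lor \neg C(q,q) \lor \neg H(z) \lor \neg H(y))
The quantifier \forall y sits under an odd number of negations (counting the antecedent side of each →), so it flips to \exists y.

existential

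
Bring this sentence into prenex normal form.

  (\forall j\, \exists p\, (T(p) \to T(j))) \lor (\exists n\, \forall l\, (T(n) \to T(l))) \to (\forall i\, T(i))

Eliminate → and ↔ using ¬ and ∨.
  \neg ((\forall j\, \exists p\, (\neg T(p) \lor T(j))) \lor (\exists n\, \forall l\, (\neg T(n) \lor T(l)))) \lor (\forall i\, T(i))
Move each ¬ inward, flipping quantifiers it crosses:
  (\exists j\, \forall p\, (T(p) \land \neg T(j))) \land (\forall n\, \exists l\, (T(n) \land \neg T(l))) \lor (\forall i\, T(i))
All bound variables are already distinct, so no renaming is needed.
Extract every quantifier outward, since the variables are now distinct and don't occur free across branches:
  \exists j\, \forall p\, \forall n\, \exists l\, \forall i\, (T(p) \land \neg T(j) \land T(n) \land \neg T(l) \lor T(i))

\exists j\, \forall p\, \forall n\, \exists l\, \forall i\, (T(p) \land \neg T(j) \land T(n) \land \neg T(l) \lor T(i))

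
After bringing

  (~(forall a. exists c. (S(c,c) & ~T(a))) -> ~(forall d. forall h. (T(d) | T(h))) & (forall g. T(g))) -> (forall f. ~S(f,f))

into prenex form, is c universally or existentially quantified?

universal

First replace A → B with ¬A ∨ B.
  ~(~~(forall a. exists c. (S(c,c) & ~T(a))) | ~(forall d. forall h. (T(d) | T(h))) & (forall g. T(g))) | (forall f. ~S(f,f))
Drive negations inward (¬∀x A ≡ ∃x ¬A, ¬∃x A ≡ ∀x ¬A, De Morgan for ∧/∨):
  (exists a. forall c. (~S(c,c) | T(a))) & ((forall d. forall h. (T(d) | T(h))) | (exists g. ~T(g))) | (forall f. ~S(f,f))
Extract every quantifier outward, since the variables are now distinct and don't occur free across branches:
  exists a. forall c. forall d. forall h. exists g. forall f. ((~S(c,c) | T(a)) & (T(d) | T(h) | ~T(g)) | ~S(f,f))
The quantifier exists c sits under an odd number of negations (counting the antecedent side of each →), so it flips to forall c.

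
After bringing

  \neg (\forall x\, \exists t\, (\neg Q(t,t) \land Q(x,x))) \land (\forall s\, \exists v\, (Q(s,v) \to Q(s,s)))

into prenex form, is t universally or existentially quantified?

universal

Eliminate → and ↔ using ¬ and ∨.
  \neg (\forall x\, \exists t\, (\neg Q(t,t) \land Q(x,x))) \land (\forall s\, \exists v\, (\neg Q(s,v) \lor Q(s,s)))
Drive negations inward (¬∀x A ≡ ∃x ¬A, ¬∃x A ≡ ∀x ¬A, De Morgan for ∧/∨):
  (\exists x\, \forall t\, (Q(t,t) \lor \neg Q(x,x))) \land (\forall s\, \exists v\, (\neg Q(s,v) \lor Q(s,s)))
All bound variables are already distinct, so no renaming is needed.
Extract every quantifier outward, since the variables are now distinct and don't occur free across branches:
  \exists x\, \forall t\, \forall s\, \exists v\, ((Q(t,t) \lor \neg Q(x,x)) \land (\neg Q(s,v) \lor Q(s,s)))
The quantifier \exists t sits under an odd number of negations (counting the antecedent side of each →), so it flips to \forall t.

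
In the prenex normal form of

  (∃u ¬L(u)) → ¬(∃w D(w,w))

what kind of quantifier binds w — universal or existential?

universal

Rewrite implications/biconditionals: A → B as ¬A ∨ B.
  ¬(∃u ¬L(u)) ∨ ¬(∃w D(w,w))
Push ¬ through the quantifiers and connectives to reach negation normal form:
  (∀u L(u)) ∨ (∀w ¬D(w,w))
All bound variables are already distinct, so no renaming is needed.
Extract every quantifier outward, since the variables are now distinct and don't occur free across branches:
  ∀u ∀w (L(u) ∨ ¬D(w,w))
The quantifier ∃w sits under an odd number of negations (counting the antecedent side of each →), so it flips to ∀w.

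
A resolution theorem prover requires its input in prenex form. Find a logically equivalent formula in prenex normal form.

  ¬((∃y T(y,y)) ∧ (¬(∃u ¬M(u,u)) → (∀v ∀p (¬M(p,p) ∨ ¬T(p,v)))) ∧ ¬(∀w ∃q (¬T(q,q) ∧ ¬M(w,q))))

Eliminate → and ↔ using ¬ and ∨.
  ¬((∃y T(y,y)) ∧ (¬¬(∃u ¬M(u,u)) ∨ (∀v ∀p (¬M(p,p) ∨ ¬T(p,v)))) ∧ ¬(∀w ∃q (¬T(q,q) ∧ ¬M(w,q))))
Move each ¬ inward, flipping quantifiers it crosses:
  (∀y ¬T(y,y)) ∨ (∀u M(u,u)) ∧ (∃v ∃p (M(p,p) ∧ T(p,v))) ∨ (∀w ∃q (¬T(q,q) ∧ ¬M(w,q)))
All bound variables are already distinct, so no renaming is needed.
Finally move all quantifiers to the prefix:
  ∀y ∀u ∃v ∃p ∀w ∃q (¬T(y,y) ∨ M(u,u) ∧ M(p,p) ∧ T(p,v) ∨ ¬T(q,q) ∧ ¬M(w,q))

∀y ∀u ∃v ∃p ∀w ∃q (¬T(y,y) ∨ M(u,u) ∧ M(p,p) ∧ T(p,v) ∨ ¬T(q,q) ∧ ¬M(w,q))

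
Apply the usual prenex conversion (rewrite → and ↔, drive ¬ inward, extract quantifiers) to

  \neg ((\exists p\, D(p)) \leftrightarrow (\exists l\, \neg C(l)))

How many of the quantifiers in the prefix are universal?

Rewrite implications/biconditionals: A → B as ¬A ∨ B; A ↔ B as (¬A ∨ B) ∧ (¬B ∨ A).
  \neg ((\neg (\exists p\, D(p)) \lor (\exists l\, \neg C(l))) \land (\neg (\exists l\, \neg C(l)) \lor (\exists p\, D(p))))
Drive negations inward (¬∀x A ≡ ∃x ¬A, ¬∃x A ≡ ∀x ¬A, De Morgan for ∧/∨):
  (\exists p\, D(p)) \land (\forall l\, C(l)) \lor (\exists l\, \neg C(l)) \land (\forall p\, \neg D(p))
Rename bound variables to avoid capture: l↦u, p↦u1.
  (\exists p\, D(p)) \land (\forall l\, C(l)) \lor (\exists u\, \neg C(u)) \land (\forall u1\, \neg D(u1))
Extract every quantifier outward, since the variables are now distinct and don't occur free across branches:
  \exists p\, \forall l\, \exists u\, \forall u1\, (D(p) \land C(l) \lor \neg C(u) \land \neg D(u1))
The prefix is \exists p \forall l \exists u \forall u1: 2 universal, 2 existential.

2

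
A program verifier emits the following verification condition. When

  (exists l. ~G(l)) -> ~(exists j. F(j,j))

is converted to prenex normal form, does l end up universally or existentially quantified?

Eliminate → and ↔ using ¬ and ∨.
  ~(exists l. ~G(l)) | ~(exists j. F(j,j))
Drive negations inward (¬∀x A ≡ ∃x ¬A, ¬∃x A ≡ ∀x ¬A, De Morgan for ∧/∨):
  (forall l. G(l)) | (forall j. ~F(j,j))
Pull the quantifiers to the front (each side's bound variable is not free in the other side):
  forall l. forall j. (G(l) | ~F(j,j))
The quantifier exists l sits under an odd number of negations (counting the antecedent side of each →), so it flips to forall l.

universal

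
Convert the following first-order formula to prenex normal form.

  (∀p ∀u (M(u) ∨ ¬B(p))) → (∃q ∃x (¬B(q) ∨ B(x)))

Rewrite implications/biconditionals: A → B as ¬A ∨ B.
  ¬(∀p ∀u (M(u) ∨ ¬B(p))) ∨ (∃q ∃x (¬B(q) ∨ B(x)))
Drive negations inward (¬∀x A ≡ ∃x ¬A, ¬∃x A ≡ ∀x ¬A, De Morgan for ∧/∨):
  (∃p ∃u (¬M(u) ∧ B(p))) ∨ (∃q ∃x (¬B(q) ∨ B(x)))
All bound variables are already distinct, so no renaming is needed.
Pull the quantifiers to the front (each side's bound variable is not free in the other side):
  ∃p ∃u ∃q ∃x (¬M(u) ∧ B(p) ∨ ¬B(q) ∨ B(x))

∃p ∃u ∃q ∃x (¬M(u) ∧ B(p) ∨ ¬B(q) ∨ B(x))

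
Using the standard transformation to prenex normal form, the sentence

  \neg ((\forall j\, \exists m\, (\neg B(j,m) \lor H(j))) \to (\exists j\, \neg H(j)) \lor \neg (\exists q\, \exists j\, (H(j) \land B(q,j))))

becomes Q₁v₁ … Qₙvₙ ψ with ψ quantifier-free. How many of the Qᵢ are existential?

Eliminate → and ↔ using ¬ and ∨.
  \neg (\neg (\forall j\, \exists m\, (\neg B(j,m) \lor H(j))) \lor (\exists j\, \neg H(j)) \lor \neg (\exists q\, \exists j\, (H(j) \land B(q,j))))
Move each ¬ inward, flipping quantifiers it crosses:
  (\forall j\, \exists m\, (\neg B(j,m) \lor H(j))) \land (\forall j\, H(j)) \land (\exists q\, \exists j\, (H(j) \land B(q,j)))
Rename bound variables to avoid capture: j↦t, j↦v1.
  (\forall j\, \exists m\, (\neg B(j,m) \lor H(j))) \land (\forall t\, H(t)) \land (\exists q\, \exists v1\, (H(v1) \land B(q,v1)))
Extract every quantifier outward, since the variables are now distinct and don't occur free across branches:
  \forall j\, \exists m\, \forall t\, \exists q\, \exists v1\, ((\neg B(j,m) \lor H(j)) \land H(t) \land H(v1) \land B(q,v1))
The prefix is \forall j \exists m \forall t \exists q \exists v1: 2 universal, 3 existential.

3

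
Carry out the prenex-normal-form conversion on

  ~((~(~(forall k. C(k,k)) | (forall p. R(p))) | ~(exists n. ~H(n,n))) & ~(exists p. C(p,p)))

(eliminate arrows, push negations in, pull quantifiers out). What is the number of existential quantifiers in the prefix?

3

Move each ¬ inward, flipping quantifiers it crosses:
  ((exists k. ~C(k,k)) | (forall p. R(p))) & (exists n. ~H(n,n)) | (exists p. C(p,p))
Give each quantifier a distinct variable: p↦u.
  ((exists k. ~C(k,k)) | (forall p. R(p))) & (exists n. ~H(n,n)) | (exists u. C(u,u))
Extract every quantifier outward, since the variables are now distinct and don't occur free across branches:
  exists k. forall p. exists n. exists u. ((~C(k,k) | R(p)) & ~H(n,n) | C(u,u))
The prefix is exists k forall p exists n exists u: 1 universal, 3 existential.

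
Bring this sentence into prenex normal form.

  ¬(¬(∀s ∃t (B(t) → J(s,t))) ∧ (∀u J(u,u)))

∀s ∃t ∃u (¬B(t) ∨ J(s,t) ∨ ¬J(u,u))

Eliminate → and ↔ using ¬ and ∨.
  ¬(¬(∀s ∃t (¬B(t) ∨ J(s,t))) ∧ (∀u J(u,u)))
Drive negations inward (¬∀x A ≡ ∃x ¬A, ¬∃x A ≡ ∀x ¬A, De Morgan for ∧/∨):
  (∀s ∃t (¬B(t) ∨ J(s,t))) ∨ (∃u ¬J(u,u))
All bound variables are already distinct, so no renaming is needed.
Pull the quantifiers to the front (each side's bound variable is not free in the other side):
  ∀s ∃t ∃u (¬B(t) ∨ J(s,t) ∨ ¬J(u,u))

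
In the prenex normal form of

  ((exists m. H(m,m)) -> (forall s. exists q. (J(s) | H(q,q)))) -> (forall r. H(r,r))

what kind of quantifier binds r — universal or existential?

First replace A → B with ¬A ∨ B.
  ~(~(exists m. H(m,m)) | (forall s. exists q. (J(s) | H(q,q)))) | (forall r. H(r,r))
Move each ¬ inward, flipping quantifiers it crosses:
  (exists m. H(m,m)) & (exists s. forall q. (~J(s) & ~H(q,q))) | (forall r. H(r,r))
Extract every quantifier outward, since the variables are now distinct and don't occur free across branches:
  exists m. exists s. forall q. forall r. (H(m,m) & ~J(s) & ~H(q,q) | H(r,r))
The quantifier forall r sits under an even number of negations (counting the antecedent side of each →), so it remains universal.

universal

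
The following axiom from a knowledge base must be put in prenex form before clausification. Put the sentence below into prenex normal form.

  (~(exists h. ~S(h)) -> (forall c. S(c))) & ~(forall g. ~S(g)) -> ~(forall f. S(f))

Rewrite implications/biconditionals: A → B as ¬A ∨ B.
  ~((~~(exists h. ~S(h)) | (forall c. S(c))) & ~(forall g. ~S(g))) | ~(forall f. S(f))
Push ¬ through the quantifiers and connectives to reach negation normal form:
  (forall h. S(h)) & (exists c. ~S(c)) | (forall g. ~S(g)) | (exists f. ~S(f))
All bound variables are already distinct, so no renaming is needed.
Pull the quantifiers to the front (each side's bound variable is not free in the other side):
  forall h. exists c. forall g. exists f. (S(h) & ~S(c) | ~S(g) | ~S(f))

forall h. exists c. forall g. exists f. (S(h) & ~S(c) | ~S(g) | ~S(f))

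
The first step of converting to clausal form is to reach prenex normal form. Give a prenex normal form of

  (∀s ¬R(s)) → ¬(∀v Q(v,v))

Rewrite implications/biconditionals: A → B as ¬A ∨ B.
  ¬(∀s ¬R(s)) ∨ ¬(∀v Q(v,v))
Push ¬ through the quantifiers and connectives to reach negation normal form:
  (∃s R(s)) ∨ (∃v ¬Q(v,v))
Finally move all quantifiers to the prefix:
  ∃s ∃v (R(s) ∨ ¬Q(v,v))

∃s ∃v (R(s) ∨ ¬Q(v,v))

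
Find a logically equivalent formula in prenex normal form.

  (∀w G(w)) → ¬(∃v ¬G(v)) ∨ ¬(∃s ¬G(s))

∃w ∀v ∀s (¬G(w) ∨ G(v) ∨ G(s))

Rewrite implications/biconditionals: A → B as ¬A ∨ B.
  ¬(∀w G(w)) ∨ ¬(∃v ¬G(v)) ∨ ¬(∃s ¬G(s))
Drive negations inward (¬∀x A ≡ ∃x ¬A, ¬∃x A ≡ ∀x ¬A, De Morgan for ∧/∨):
  (∃w ¬G(w)) ∨ (∀v G(v)) ∨ (∀s G(s))
All bound variables are already distinct, so no renaming is needed.
Pull the quantifiers to the front (each side's bound variable is not free in the other side):
  ∃w ∀v ∀s (¬G(w) ∨ G(v) ∨ G(s))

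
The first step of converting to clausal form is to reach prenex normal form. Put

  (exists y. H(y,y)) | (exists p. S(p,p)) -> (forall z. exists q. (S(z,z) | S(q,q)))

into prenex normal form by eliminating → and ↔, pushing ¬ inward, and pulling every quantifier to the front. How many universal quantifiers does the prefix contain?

First replace A → B with ¬A ∨ B.
  ~((exists y. H(y,y)) | (exists p. S(p,p))) | (forall z. exists q. (S(z,z) | S(q,q)))
Push ¬ through the quantifiers and connectives to reach negation normal form:
  (forall y. ~H(y,y)) & (forall p. ~S(p,p)) | (forall z. exists q. (S(z,z) | S(q,q)))
All bound variables are already distinct, so no renaming is needed.
Extract every quantifier outward, since the variables are now distinct and don't occur free across branches:
  forall y. forall p. forall z. exists q. (~H(y,y) & ~S(p,p) | S(z,z) | S(q,q))
The prefix is forall y forall p forall z exists q: 3 universal, 1 existential.

3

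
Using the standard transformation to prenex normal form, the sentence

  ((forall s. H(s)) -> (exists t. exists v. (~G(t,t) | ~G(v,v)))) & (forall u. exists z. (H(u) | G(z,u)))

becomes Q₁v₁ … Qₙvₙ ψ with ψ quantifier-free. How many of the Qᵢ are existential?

First replace A → B with ¬A ∨ B.
  (~(forall s. H(s)) | (exists t. exists v. (~G(t,t) | ~G(v,v)))) & (forall u. exists z. (H(u) | G(z,u)))
Drive negations inward (¬∀x A ≡ ∃x ¬A, ¬∃x A ≡ ∀x ¬A, De Morgan for ∧/∨):
  ((exists s. ~H(s)) | (exists t. exists v. (~G(t,t) | ~G(v,v)))) & (forall u. exists z. (H(u) | G(z,u)))
Pull the quantifiers to the front (each side's bound variable is not free in the other side):
  exists s. exists t. exists v. forall u. exists z. ((~H(s) | ~G(t,t) | ~G(v,v)) & (H(u) | G(z,u)))
The prefix is exists s exists t exists v forall u exists z: 1 universal, 4 existential.

4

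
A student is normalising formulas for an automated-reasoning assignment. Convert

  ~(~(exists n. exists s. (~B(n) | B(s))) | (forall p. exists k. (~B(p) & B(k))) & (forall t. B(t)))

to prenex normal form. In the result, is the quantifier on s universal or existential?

Move each ¬ inward, flipping quantifiers it crosses:
  (exists n. exists s. (~B(n) | B(s))) & ((exists p. forall k. (B(p) | ~B(k))) | (exists t. ~B(t)))
All bound variables are already distinct, so no renaming is needed.
Pull the quantifiers to the front (each side's bound variable is not free in the other side):
  exists n. exists s. exists p. forall k. exists t. ((~B(n) | B(s)) & (B(p) | ~B(k) | ~B(t)))
The quantifier exists s sits under an even number of negations, so it remains existential.

existential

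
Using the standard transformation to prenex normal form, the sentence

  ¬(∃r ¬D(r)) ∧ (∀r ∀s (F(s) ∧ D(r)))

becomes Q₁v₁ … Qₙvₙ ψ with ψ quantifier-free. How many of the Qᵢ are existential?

0

Drive negations inward (¬∀x A ≡ ∃x ¬A, ¬∃x A ≡ ∀x ¬A, De Morgan for ∧/∨):
  (∀r D(r)) ∧ (∀r ∀s (F(s) ∧ D(r)))
Standardize variables apart so no two quantifiers bind the same name: r↦b.
  (∀r D(r)) ∧ (∀b ∀s (F(s) ∧ D(b)))
Finally move all quantifiers to the prefix:
  ∀r ∀b ∀s (D(r) ∧ F(s) ∧ D(b))
The prefix is ∀r ∀b ∀s: 3 universal, 0 existential.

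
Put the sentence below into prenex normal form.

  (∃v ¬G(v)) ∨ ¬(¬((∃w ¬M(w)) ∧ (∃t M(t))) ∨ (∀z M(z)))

∃v ∃w ∃t ∃z (¬G(v) ∨ ¬M(w) ∧ M(t) ∧ ¬M(z))

Move each ¬ inward, flipping quantifiers it crosses:
  (∃v ¬G(v)) ∨ (∃w ¬M(w)) ∧ (∃t M(t)) ∧ (∃z ¬M(z))
Finally move all quantifiers to the prefix:
  ∃v ∃w ∃t ∃z (¬G(v) ∨ ¬M(w) ∧ M(t) ∧ ¬M(z))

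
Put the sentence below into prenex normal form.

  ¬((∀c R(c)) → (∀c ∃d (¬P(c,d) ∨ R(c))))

∀c ∃y ∀d (R(c) ∧ P(y,d) ∧ ¬R(y))

First replace A → B with ¬A ∨ B.
  ¬(¬(∀c R(c)) ∨ (∀c ∃d (¬P(c,d) ∨ R(c))))
Move each ¬ inward, flipping quantifiers it crosses:
  (∀c R(c)) ∧ (∃c ∀d (P(c,d) ∧ ¬R(c)))
Give each quantifier a distinct variable: c↦y.
  (∀c R(c)) ∧ (∃y ∀d (P(y,d) ∧ ¬R(y)))
Extract every quantifier outward, since the variables are now distinct and don't occur free across branches:
  ∀c ∃y ∀d (R(c) ∧ P(y,d) ∧ ¬R(y))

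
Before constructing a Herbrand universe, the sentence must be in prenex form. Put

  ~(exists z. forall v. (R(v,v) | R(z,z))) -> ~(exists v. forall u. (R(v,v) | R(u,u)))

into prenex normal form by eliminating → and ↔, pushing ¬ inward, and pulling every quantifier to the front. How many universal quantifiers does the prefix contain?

2

Eliminate → and ↔ using ¬ and ∨.
  ~~(exists z. forall v. (R(v,v) | R(z,z))) | ~(exists v. forall u. (R(v,v) | R(u,u)))
Drive negations inward (¬∀x A ≡ ∃x ¬A, ¬∃x A ≡ ∀x ¬A, De Morgan for ∧/∨):
  (exists z. forall v. (R(v,v) | R(z,z))) | (forall v. exists u. (~R(v,v) & ~R(u,u)))
Rename bound variables to avoid capture: v↦a.
  (exists z. forall v. (R(v,v) | R(z,z))) | (forall a. exists u. (~R(a,a) & ~R(u,u)))
Pull the quantifiers to the front (each side's bound variable is not free in the other side):
  exists z. forall v. forall a. exists u. (R(v,v) | R(z,z) | ~R(a,a) & ~R(u,u))
The prefix is exists z forall v forall a exists u: 2 universal, 2 existential.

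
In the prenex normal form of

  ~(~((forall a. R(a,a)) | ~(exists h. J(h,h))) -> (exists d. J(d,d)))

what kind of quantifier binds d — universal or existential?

universal

First replace A → B with ¬A ∨ B.
  ~(~~((forall a. R(a,a)) | ~(exists h. J(h,h))) | (exists d. J(d,d)))
Move each ¬ inward, flipping quantifiers it crosses:
  (exists a. ~R(a,a)) & (exists h. J(h,h)) & (forall d. ~J(d,d))
All bound variables are already distinct, so no renaming is needed.
Pull the quantifiers to the front (each side's bound variable is not free in the other side):
  exists a. exists h. forall d. (~R(a,a) & J(h,h) & ~J(d,d))
The quantifier exists d sits under an odd number of negations (counting the antecedent side of each →), so it flips to forall d.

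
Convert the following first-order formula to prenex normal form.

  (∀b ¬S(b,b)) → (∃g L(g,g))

∃b ∃g (S(b,b) ∨ L(g,g))

First replace A → B with ¬A ∨ B.
  ¬(∀b ¬S(b,b)) ∨ (∃g L(g,g))
Move each ¬ inward, flipping quantifiers it crosses:
  (∃b S(b,b)) ∨ (∃g L(g,g))
All bound variables are already distinct, so no renaming is needed.
Extract every quantifier outward, since the variables are now distinct and don't occur free across branches:
  ∃b ∃g (S(b,b) ∨ L(g,g))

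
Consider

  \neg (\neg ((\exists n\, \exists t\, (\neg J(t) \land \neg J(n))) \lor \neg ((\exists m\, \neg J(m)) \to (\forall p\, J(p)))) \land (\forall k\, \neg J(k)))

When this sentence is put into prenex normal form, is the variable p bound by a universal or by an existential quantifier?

existential

Eliminate → and ↔ using ¬ and ∨.
  \neg (\neg ((\exists n\, \exists t\, (\neg J(t) \land \neg J(n))) \lor \neg (\neg (\exists m\, \neg J(m)) \lor (\forall p\, J(p)))) \land (\forall k\, \neg J(k)))
Move each ¬ inward, flipping quantifiers it crosses:
  (\exists n\, \exists t\, (\neg J(t) \land \neg J(n))) \lor (\exists m\, \neg J(m)) \land (\exists p\, \neg J(p)) \lor (\exists k\, J(k))
Extract every quantifier outward, since the variables are now distinct and don't occur free across branches:
  \exists n\, \exists t\, \exists m\, \exists p\, \exists k\, (\neg J(t) \land \neg J(n) \lor \neg J(m) \land \neg J(p) \lor J(k))
The quantifier \forall p sits under an odd number of negations (counting the antecedent side of each →), so it flips to \exists p.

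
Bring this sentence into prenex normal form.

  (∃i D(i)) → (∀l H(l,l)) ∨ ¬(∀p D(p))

∀i ∀l ∃p (¬D(i) ∨ H(l,l) ∨ ¬D(p))

Rewrite implications/biconditionals: A → B as ¬A ∨ B.
  ¬(∃i D(i)) ∨ (∀l H(l,l)) ∨ ¬(∀p D(p))
Push ¬ through the quantifiers and connectives to reach negation normal form:
  (∀i ¬D(i)) ∨ (∀l H(l,l)) ∨ (∃p ¬D(p))
All bound variables are already distinct, so no renaming is needed.
Finally move all quantifiers to the prefix:
  ∀i ∀l ∃p (¬D(i) ∨ H(l,l) ∨ ¬D(p))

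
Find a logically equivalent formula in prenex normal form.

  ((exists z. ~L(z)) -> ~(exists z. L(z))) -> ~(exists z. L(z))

exists z. exists a. forall r. (~L(z) & L(a) | ~L(r))

Rewrite implications/biconditionals: A → B as ¬A ∨ B.
  ~(~(exists z. ~L(z)) | ~(exists z. L(z))) | ~(exists z. L(z))
Move each ¬ inward, flipping quantifiers it crosses:
  (exists z. ~L(z)) & (exists z. L(z)) | (forall z. ~L(z))
Rename bound variables to avoid capture: z↦a, z↦r.
  (exists z. ~L(z)) & (exists a. L(a)) | (forall r. ~L(r))
Extract every quantifier outward, since the variables are now distinct and don't occur free across branches:
  exists z. exists a. forall r. (~L(z) & L(a) | ~L(r))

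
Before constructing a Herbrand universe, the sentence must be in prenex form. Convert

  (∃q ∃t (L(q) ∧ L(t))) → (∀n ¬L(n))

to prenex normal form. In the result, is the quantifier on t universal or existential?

universal

Eliminate → and ↔ using ¬ and ∨.
  ¬(∃q ∃t (L(q) ∧ L(t))) ∨ (∀n ¬L(n))
Move each ¬ inward, flipping quantifiers it crosses:
  (∀q ∀t (¬L(q) ∨ ¬L(t))) ∨ (∀n ¬L(n))
Pull the quantifiers to the front (each side's bound variable is not free in the other side):
  ∀q ∀t ∀n (¬L(q) ∨ ¬L(t) ∨ ¬L(n))
The quantifier ∃t sits under an odd number of negations (counting the antecedent side of each →), so it flips to ∀t.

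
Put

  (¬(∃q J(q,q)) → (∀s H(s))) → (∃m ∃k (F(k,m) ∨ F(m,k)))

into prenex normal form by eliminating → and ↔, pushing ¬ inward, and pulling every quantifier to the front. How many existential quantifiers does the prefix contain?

3

Rewrite implications/biconditionals: A → B as ¬A ∨ B.
  ¬(¬¬(∃q J(q,q)) ∨ (∀s H(s))) ∨ (∃m ∃k (F(k,m) ∨ F(m,k)))
Drive negations inward (¬∀x A ≡ ∃x ¬A, ¬∃x A ≡ ∀x ¬A, De Morgan for ∧/∨):
  (∀q ¬J(q,q)) ∧ (∃s ¬H(s)) ∨ (∃m ∃k (F(k,m) ∨ F(m,k)))
Extract every quantifier outward, since the variables are now distinct and don't occur free across branches:
  ∀q ∃s ∃m ∃k (¬J(q,q) ∧ ¬H(s) ∨ F(k,m) ∨ F(m,k))
The prefix is ∀q ∃s ∃m ∃k: 1 universal, 3 existential.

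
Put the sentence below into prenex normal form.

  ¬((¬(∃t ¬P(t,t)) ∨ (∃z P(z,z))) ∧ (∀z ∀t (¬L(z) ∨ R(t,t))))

Drive negations inward (¬∀x A ≡ ∃x ¬A, ¬∃x A ≡ ∀x ¬A, De Morgan for ∧/∨):
  (∃t ¬P(t,t)) ∧ (∀z ¬P(z,z)) ∨ (∃z ∃t (L(z) ∧ ¬R(t,t)))
Standardize variables apart so no two quantifiers bind the same name: z↦w1, t↦p.
  (∃t ¬P(t,t)) ∧ (∀z ¬P(z,z)) ∨ (∃w1 ∃p (L(w1) ∧ ¬R(p,p)))
Finally move all quantifiers to the prefix:
  ∃t ∀z ∃w1 ∃p (¬P(t,t) ∧ ¬P(z,z) ∨ L(w1) ∧ ¬R(p,p))

∃t ∀z ∃w1 ∃p (¬P(t,t) ∧ ¬P(z,z) ∨ L(w1) ∧ ¬R(p,p))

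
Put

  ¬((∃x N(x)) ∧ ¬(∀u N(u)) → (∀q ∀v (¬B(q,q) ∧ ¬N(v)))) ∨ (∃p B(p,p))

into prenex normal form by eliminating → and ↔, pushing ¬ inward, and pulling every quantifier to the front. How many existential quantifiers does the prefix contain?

5

Eliminate → and ↔ using ¬ and ∨.
  ¬(¬((∃x N(x)) ∧ ¬(∀u N(u))) ∨ (∀q ∀v (¬B(q,q) ∧ ¬N(v)))) ∨ (∃p B(p,p))
Drive negations inward (¬∀x A ≡ ∃x ¬A, ¬∃x A ≡ ∀x ¬A, De Morgan for ∧/∨):
  (∃x N(x)) ∧ (∃u ¬N(u)) ∧ (∃q ∃v (B(q,q) ∨ N(v))) ∨ (∃p B(p,p))
Pull the quantifiers to the front (each side's bound variable is not free in the other side):
  ∃x ∃u ∃q ∃v ∃p (N(x) ∧ ¬N(u) ∧ (B(q,q) ∨ N(v)) ∨ B(p,p))
The prefix is ∃x ∃u ∃q ∃v ∃p: 0 universal, 5 existential.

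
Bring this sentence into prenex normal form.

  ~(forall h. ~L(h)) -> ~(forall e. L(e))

Eliminate → and ↔ using ¬ and ∨.
  ~~(forall h. ~L(h)) | ~(forall e. L(e))
Drive negations inward (¬∀x A ≡ ∃x ¬A, ¬∃x A ≡ ∀x ¬A, De Morgan for ∧/∨):
  (forall h. ~L(h)) | (exists e. ~L(e))
Finally move all quantifiers to the prefix:
  forall h. exists e. (~L(h) | ~L(e))

forall h. exists e. (~L(h) | ~L(e))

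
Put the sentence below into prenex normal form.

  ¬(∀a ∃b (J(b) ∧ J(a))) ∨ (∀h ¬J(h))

Move each ¬ inward, flipping quantifiers it crosses:
  (∃a ∀b (¬J(b) ∨ ¬J(a))) ∨ (∀h ¬J(h))
Pull the quantifiers to the front (each side's bound variable is not free in the other side):
  ∃a ∀b ∀h (¬J(b) ∨ ¬J(a) ∨ ¬J(h))

∃a ∀b ∀h (¬J(b) ∨ ¬J(a) ∨ ¬J(h))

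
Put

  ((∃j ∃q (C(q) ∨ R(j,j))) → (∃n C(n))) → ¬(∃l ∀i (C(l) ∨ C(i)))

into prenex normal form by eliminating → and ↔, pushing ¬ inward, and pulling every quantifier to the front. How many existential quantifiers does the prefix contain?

Rewrite implications/biconditionals: A → B as ¬A ∨ B.
  ¬(¬(∃j ∃q (C(q) ∨ R(j,j))) ∨ (∃n C(n))) ∨ ¬(∃l ∀i (C(l) ∨ C(i)))
Push ¬ through the quantifiers and connectives to reach negation normal form:
  (∃j ∃q (C(q) ∨ R(j,j))) ∧ (∀n ¬C(n)) ∨ (∀l ∃i (¬C(l) ∧ ¬C(i)))
Pull the quantifiers to the front (each side's bound variable is not free in the other side):
  ∃j ∃q ∀n ∀l ∃i ((C(q) ∨ R(j,j)) ∧ ¬C(n) ∨ ¬C(l) ∧ ¬C(i))
The prefix is ∃j ∃q ∀n ∀l ∃i: 2 universal, 3 existential.

3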